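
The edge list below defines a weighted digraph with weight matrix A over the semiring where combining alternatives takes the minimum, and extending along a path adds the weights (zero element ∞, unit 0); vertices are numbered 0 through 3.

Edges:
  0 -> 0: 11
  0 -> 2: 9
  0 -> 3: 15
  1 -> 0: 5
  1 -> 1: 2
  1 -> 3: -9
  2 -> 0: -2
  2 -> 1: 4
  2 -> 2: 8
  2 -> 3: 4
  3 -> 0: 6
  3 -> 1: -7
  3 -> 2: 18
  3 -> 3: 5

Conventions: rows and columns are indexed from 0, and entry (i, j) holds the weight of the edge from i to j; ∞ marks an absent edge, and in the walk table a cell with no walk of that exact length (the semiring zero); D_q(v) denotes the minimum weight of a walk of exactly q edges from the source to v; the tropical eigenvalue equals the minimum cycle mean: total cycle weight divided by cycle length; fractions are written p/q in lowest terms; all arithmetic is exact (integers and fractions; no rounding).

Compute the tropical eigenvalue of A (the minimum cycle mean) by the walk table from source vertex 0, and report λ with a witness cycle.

q=0: [0, ∞, ∞, ∞]
q=1: [11, ∞, 9, 15]
q=2: [7, 8, 17, 13]
q=3: [13, 6, 16, -1]
q=4: [5, -8, 17, -3]
Optimal cycle mean attained by: cycle 1->3->1, total (-9) + (-7), length 2.
Answer: λ = -8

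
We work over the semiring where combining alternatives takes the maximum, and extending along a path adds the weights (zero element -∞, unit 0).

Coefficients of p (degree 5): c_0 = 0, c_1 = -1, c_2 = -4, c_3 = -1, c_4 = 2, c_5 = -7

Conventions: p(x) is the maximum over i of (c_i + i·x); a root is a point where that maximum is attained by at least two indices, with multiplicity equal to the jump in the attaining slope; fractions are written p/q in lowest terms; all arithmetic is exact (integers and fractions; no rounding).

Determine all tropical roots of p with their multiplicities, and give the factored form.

hull edge (i=0, c=0) to (i=4, c=2): slope 1/2, span 4
hull edge (i=4, c=2) to (i=5, c=-7): slope -9, span 1
Factored form: p(x) = -7 ⊗ (x ⊕ (-1/2)) ⊗ (x ⊕ (-1/2)) ⊗ (x ⊕ (-1/2)) ⊗ (x ⊕ (-1/2)) ⊗ (x ⊕ 9)
Answer: roots = -1/2 (mult 4), 9 (mult 1)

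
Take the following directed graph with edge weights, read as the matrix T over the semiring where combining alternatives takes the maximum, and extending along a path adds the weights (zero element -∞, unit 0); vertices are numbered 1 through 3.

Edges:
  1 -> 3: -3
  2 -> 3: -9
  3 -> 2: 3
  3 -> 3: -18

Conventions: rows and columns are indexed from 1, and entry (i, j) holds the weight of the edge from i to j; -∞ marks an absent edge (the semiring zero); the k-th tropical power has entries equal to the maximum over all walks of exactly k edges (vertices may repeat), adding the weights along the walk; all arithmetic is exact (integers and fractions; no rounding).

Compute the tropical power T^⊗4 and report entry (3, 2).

T^⊗2:
  [-∞, 0, -21]
  [-∞, -6, -27]
  [-∞, -15, -6]
T^⊗3:
  [-∞, -18, -9]
  [-∞, -24, -15]
  [-∞, -3, -24]
T^⊗4:
  [-∞, -6, -27]
  [-∞, -12, -33]
  [-∞, -21, -12]
Key observation: the optimum is the walk 3->2->3->3->2, with weight 3 + (-9) + (-18) + 3 = -21.
Optimal value attained by: walk 3->2->3->3->2.
Answer: (T^⊗4)[3][2] = -21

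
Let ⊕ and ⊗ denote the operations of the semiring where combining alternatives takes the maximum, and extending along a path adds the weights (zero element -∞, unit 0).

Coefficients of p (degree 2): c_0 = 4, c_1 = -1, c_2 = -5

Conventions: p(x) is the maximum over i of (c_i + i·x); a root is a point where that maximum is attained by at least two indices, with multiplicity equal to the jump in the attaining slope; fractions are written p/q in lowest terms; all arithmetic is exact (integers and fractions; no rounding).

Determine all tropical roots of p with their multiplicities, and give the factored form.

hull edge (i=0, c=4) to (i=2, c=-5): slope -9/2, span 2
Factored form: p(x) = -5 ⊗ (x ⊕ 9/2) ⊗ (x ⊕ 9/2)
Answer: roots = 9/2 (mult 2)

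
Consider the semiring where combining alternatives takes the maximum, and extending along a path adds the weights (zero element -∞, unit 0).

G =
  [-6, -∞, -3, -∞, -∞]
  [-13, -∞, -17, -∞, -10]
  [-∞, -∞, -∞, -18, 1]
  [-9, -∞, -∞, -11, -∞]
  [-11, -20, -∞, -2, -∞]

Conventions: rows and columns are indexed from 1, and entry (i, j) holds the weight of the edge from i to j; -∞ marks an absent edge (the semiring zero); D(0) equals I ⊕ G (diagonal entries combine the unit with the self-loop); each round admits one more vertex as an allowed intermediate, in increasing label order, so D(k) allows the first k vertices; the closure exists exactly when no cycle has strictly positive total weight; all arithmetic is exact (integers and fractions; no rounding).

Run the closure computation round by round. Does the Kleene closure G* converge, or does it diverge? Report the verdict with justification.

D(0):
  [0, -∞, -3, -∞, -∞]
  [-13, 0, -17, -∞, -10]
  [-∞, -∞, 0, -18, 1]
  [-9, -∞, -∞, 0, -∞]
  [-11, -20, -∞, -2, 0]
D(1):
  [0, -∞, -3, -∞, -∞]
  [-13, 0, -16, -∞, -10]
  [-∞, -∞, 0, -18, 1]
  [-9, -∞, -12, 0, -∞]
  [-11, -20, -14, -2, 0]
D(2):
  [0, -∞, -3, -∞, -∞]
  [-13, 0, -16, -∞, -10]
  [-∞, -∞, 0, -18, 1]
  [-9, -∞, -12, 0, -∞]
  [-11, -20, -14, -2, 0]
D(3):
  [0, -∞, -3, -21, -2]
  [-13, 0, -16, -34, -10]
  [-∞, -∞, 0, -18, 1]
  [-9, -∞, -12, 0, -11]
  [-11, -20, -14, -2, 0]
D(4):
  [0, -∞, -3, -21, -2]
  [-13, 0, -16, -34, -10]
  [-27, -∞, 0, -18, 1]
  [-9, -∞, -12, 0, -11]
  [-11, -20, -14, -2, 0]
D(5):
  [0, -22, -3, -4, -2]
  [-13, 0, -16, -12, -10]
  [-10, -19, 0, -1, 1]
  [-9, -31, -12, 0, -11]
  [-11, -20, -14, -2, 0]
Key observation: every diagonal entry stays at the unit through all rounds, so no improving cycle exists.
Answer: CONVERGES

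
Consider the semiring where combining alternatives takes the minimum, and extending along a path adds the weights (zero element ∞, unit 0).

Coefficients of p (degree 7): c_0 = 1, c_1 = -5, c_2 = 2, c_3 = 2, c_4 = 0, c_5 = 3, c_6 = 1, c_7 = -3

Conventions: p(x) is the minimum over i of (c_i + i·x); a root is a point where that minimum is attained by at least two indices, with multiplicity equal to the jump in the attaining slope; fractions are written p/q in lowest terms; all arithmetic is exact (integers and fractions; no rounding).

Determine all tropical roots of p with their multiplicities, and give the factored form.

hull edge (i=0, c=1) to (i=1, c=-5): slope -6, span 1
hull edge (i=1, c=-5) to (i=7, c=-3): slope 1/3, span 6
Factored form: p(x) = -3 ⊗ (x ⊕ (-1/3)) ⊗ (x ⊕ (-1/3)) ⊗ (x ⊕ (-1/3)) ⊗ (x ⊕ (-1/3)) ⊗ (x ⊕ (-1/3)) ⊗ (x ⊕ (-1/3)) ⊗ (x ⊕ 6)
Answer: roots = -1/3 (mult 6), 6 (mult 1)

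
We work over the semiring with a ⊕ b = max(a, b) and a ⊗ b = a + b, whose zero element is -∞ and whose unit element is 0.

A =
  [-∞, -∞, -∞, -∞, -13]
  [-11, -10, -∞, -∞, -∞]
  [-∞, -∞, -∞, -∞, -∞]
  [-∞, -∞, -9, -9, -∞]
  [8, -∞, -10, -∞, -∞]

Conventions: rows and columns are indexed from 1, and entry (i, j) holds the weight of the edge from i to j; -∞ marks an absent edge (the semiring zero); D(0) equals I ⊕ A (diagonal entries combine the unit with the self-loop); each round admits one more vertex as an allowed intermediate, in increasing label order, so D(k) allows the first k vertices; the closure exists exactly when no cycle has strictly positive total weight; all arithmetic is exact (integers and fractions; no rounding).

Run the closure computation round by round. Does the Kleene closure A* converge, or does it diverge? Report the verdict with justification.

D(0):
  [0, -∞, -∞, -∞, -13]
  [-11, 0, -∞, -∞, -∞]
  [-∞, -∞, 0, -∞, -∞]
  [-∞, -∞, -9, 0, -∞]
  [8, -∞, -10, -∞, 0]
D(1):
  [0, -∞, -∞, -∞, -13]
  [-11, 0, -∞, -∞, -24]
  [-∞, -∞, 0, -∞, -∞]
  [-∞, -∞, -9, 0, -∞]
  [8, -∞, -10, -∞, 0]
D(2):
  [0, -∞, -∞, -∞, -13]
  [-11, 0, -∞, -∞, -24]
  [-∞, -∞, 0, -∞, -∞]
  [-∞, -∞, -9, 0, -∞]
  [8, -∞, -10, -∞, 0]
D(3):
  [0, -∞, -∞, -∞, -13]
  [-11, 0, -∞, -∞, -24]
  [-∞, -∞, 0, -∞, -∞]
  [-∞, -∞, -9, 0, -∞]
  [8, -∞, -10, -∞, 0]
D(4):
  [0, -∞, -∞, -∞, -13]
  [-11, 0, -∞, -∞, -24]
  [-∞, -∞, 0, -∞, -∞]
  [-∞, -∞, -9, 0, -∞]
  [8, -∞, -10, -∞, 0]
D(5):
  [0, -∞, -23, -∞, -13]
  [-11, 0, -34, -∞, -24]
  [-∞, -∞, 0, -∞, -∞]
  [-∞, -∞, -9, 0, -∞]
  [8, -∞, -10, -∞, 0]
Key observation: every diagonal entry stays at the unit through all rounds, so no improving cycle exists.
Answer: CONVERGES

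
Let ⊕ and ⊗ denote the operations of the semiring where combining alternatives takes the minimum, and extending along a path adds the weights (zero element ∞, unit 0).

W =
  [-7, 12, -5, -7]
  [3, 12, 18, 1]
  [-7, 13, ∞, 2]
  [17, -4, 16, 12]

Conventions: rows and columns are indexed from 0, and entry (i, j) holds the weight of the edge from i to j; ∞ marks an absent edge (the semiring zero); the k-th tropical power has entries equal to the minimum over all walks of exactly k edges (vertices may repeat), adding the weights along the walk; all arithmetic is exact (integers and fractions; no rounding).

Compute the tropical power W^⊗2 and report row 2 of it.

W^⊗2:
  [-14, -11, -12, -14]
  [-4, -3, -2, -4]
  [-14, -2, -12, -14]
  [-1, 8, 12, -3]
Answer: row 2 of W^⊗2 = [-14, -2, -12, -14]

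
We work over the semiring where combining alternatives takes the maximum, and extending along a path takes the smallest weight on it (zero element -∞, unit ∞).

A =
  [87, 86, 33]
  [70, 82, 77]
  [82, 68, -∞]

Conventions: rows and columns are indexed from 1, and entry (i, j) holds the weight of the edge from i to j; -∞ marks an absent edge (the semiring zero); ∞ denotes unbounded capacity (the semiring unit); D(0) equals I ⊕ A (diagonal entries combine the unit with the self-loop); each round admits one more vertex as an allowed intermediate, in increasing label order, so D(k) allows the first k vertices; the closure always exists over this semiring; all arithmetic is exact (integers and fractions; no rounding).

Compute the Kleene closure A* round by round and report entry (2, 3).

D(0):
  [∞, 86, 33]
  [70, ∞, 77]
  [82, 68, ∞]
D(1):
  [∞, 86, 33]
  [70, ∞, 77]
  [82, 82, ∞]
D(2):
  [∞, 86, 77]
  [70, ∞, 77]
  [82, 82, ∞]
D(3):
  [∞, 86, 77]
  [77, ∞, 77]
  [82, 82, ∞]
Answer: A*[2][3] = 77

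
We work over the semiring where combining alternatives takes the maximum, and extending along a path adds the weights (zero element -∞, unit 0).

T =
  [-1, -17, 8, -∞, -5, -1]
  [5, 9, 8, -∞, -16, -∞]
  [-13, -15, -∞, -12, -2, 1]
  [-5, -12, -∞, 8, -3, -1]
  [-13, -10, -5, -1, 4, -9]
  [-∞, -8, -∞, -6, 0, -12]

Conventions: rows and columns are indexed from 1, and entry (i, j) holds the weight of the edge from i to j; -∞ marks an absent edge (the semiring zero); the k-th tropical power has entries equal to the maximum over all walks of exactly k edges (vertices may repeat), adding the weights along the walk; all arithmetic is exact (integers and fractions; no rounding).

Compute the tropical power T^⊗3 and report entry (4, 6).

T^⊗2:
  [-2, -7, 7, -4, 6, 9]
  [14, 18, 17, -4, 6, 9]
  [-10, -6, -5, -3, 2, -11]
  [3, -3, 3, 16, 5, 7]
  [-5, -1, -1, 7, 8, -2]
  [-3, 1, 0, 2, 4, -7]
T^⊗3:
  [-2, 2, 6, 5, 10, 8]
  [23, 27, 26, 5, 15, 18]
  [-1, 3, 2, 5, 6, -4]
  [11, 6, 11, 24, 13, 15]
  [4, 8, 7, 15, 12, 6]
  [6, 10, 9, 10, 8, 1]
Key observation: the optimum is the walk 4->4->4->6, with weight 8 + 8 + (-1) = 15.
Optimal value attained by: walk 4->4->4->6.
Answer: (T^⊗3)[4][6] = 15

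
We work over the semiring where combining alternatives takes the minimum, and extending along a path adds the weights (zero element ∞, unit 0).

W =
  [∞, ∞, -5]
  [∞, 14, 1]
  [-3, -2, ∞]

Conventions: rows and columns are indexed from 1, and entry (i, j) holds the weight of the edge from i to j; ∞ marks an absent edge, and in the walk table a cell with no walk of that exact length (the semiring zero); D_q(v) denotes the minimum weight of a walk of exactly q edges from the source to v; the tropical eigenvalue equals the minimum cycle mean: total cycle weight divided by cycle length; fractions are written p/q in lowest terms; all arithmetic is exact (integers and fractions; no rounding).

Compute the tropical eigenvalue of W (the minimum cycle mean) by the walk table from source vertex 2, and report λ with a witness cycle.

q=0: [∞, 0, ∞]
q=1: [∞, 14, 1]
q=2: [-2, -1, 15]
q=3: [12, 13, -7]
Optimal cycle mean attained by: cycle 1->3->1, total (-5) + (-3), length 2.
Answer: λ = -4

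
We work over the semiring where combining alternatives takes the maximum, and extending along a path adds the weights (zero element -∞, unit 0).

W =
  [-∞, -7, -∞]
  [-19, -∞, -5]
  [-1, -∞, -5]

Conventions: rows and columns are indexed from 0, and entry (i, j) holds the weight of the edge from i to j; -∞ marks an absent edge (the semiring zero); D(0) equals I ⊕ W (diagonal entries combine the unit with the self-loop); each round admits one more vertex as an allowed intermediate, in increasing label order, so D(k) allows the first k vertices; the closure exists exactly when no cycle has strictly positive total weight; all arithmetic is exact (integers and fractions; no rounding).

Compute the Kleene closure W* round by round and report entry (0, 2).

D(0):
  [0, -7, -∞]
  [-19, 0, -5]
  [-1, -∞, 0]
D(1):
  [0, -7, -∞]
  [-19, 0, -5]
  [-1, -8, 0]
D(2):
  [0, -7, -12]
  [-19, 0, -5]
  [-1, -8, 0]
D(3):
  [0, -7, -12]
  [-6, 0, -5]
  [-1, -8, 0]
Answer: W*[0][2] = -12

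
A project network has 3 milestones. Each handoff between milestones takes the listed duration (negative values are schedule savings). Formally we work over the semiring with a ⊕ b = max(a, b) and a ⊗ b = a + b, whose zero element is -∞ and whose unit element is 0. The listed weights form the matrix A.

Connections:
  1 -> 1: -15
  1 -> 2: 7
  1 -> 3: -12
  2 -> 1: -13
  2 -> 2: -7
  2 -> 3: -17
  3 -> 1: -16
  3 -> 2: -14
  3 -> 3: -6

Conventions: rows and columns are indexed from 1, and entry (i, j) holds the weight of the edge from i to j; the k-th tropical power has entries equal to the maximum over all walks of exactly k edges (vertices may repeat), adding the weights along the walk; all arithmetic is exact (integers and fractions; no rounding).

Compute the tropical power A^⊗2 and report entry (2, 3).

A^⊗2:
  [-6, 0, -10]
  [-20, -6, -23]
  [-22, -9, -12]
Key observation: the optimum is the walk 2->3->3, with weight (-17) + (-6) = -23.
Optimal value attained by: walk 2->3->3.
Answer: (A^⊗2)[2][3] = -23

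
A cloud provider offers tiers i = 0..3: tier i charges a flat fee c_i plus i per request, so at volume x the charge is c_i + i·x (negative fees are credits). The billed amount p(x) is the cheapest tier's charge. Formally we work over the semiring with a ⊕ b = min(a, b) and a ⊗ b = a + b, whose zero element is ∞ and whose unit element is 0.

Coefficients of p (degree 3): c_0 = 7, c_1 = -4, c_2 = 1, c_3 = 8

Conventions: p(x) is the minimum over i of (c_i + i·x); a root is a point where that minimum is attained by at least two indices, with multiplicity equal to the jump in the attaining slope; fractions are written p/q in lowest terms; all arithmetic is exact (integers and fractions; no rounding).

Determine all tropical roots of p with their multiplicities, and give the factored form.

hull edge (i=0, c=7) to (i=1, c=-4): slope -11, span 1
hull edge (i=1, c=-4) to (i=2, c=1): slope 5, span 1
hull edge (i=2, c=1) to (i=3, c=8): slope 7, span 1
Factored form: p(x) = 8 ⊗ (x ⊕ (-7)) ⊗ (x ⊕ (-5)) ⊗ (x ⊕ 11)
Answer: roots = -7 (mult 1), -5 (mult 1), 11 (mult 1)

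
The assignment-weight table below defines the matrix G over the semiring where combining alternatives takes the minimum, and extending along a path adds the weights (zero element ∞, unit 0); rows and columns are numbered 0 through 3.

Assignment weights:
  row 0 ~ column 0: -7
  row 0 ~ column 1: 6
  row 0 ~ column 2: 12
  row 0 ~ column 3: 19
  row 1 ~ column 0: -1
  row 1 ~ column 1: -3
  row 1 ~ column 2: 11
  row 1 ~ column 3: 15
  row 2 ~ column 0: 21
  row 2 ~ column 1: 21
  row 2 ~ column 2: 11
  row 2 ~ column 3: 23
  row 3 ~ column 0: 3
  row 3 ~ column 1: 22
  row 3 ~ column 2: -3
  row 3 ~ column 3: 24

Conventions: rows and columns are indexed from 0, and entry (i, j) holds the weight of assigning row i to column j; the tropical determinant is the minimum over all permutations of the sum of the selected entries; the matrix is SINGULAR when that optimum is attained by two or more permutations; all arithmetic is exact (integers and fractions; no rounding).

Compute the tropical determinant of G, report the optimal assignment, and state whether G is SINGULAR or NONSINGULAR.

σ = (0, 1, 2, 3): (-7) + (-3) + 11 + 24 = 25
σ = (0, 1, 3, 2): (-7) + (-3) + 23 + (-3) = 10
σ = (0, 2, 1, 3): (-7) + 11 + 21 + 24 = 49
σ = (0, 2, 3, 1): (-7) + 11 + 23 + 22 = 49
σ = (0, 3, 1, 2): (-7) + 15 + 21 + (-3) = 26
σ = (0, 3, 2, 1): (-7) + 15 + 11 + 22 = 41
σ = (1, 0, 2, 3): 6 + (-1) + 11 + 24 = 40
σ = (1, 0, 3, 2): 6 + (-1) + 23 + (-3) = 25
σ = (1, 2, 0, 3): 6 + 11 + 21 + 24 = 62
σ = (1, 2, 3, 0): 6 + 11 + 23 + 3 = 43
σ = (1, 3, 0, 2): 6 + 15 + 21 + (-3) = 39
σ = (1, 3, 2, 0): 6 + 15 + 11 + 3 = 35
σ = (2, 0, 1, 3): 12 + (-1) + 21 + 24 = 56
σ = (2, 0, 3, 1): 12 + (-1) + 23 + 22 = 56
σ = (2, 1, 0, 3): 12 + (-3) + 21 + 24 = 54
σ = (2, 1, 3, 0): 12 + (-3) + 23 + 3 = 35
σ = (2, 3, 0, 1): 12 + 15 + 21 + 22 = 70
σ = (2, 3, 1, 0): 12 + 15 + 21 + 3 = 51
σ = (3, 0, 1, 2): 19 + (-1) + 21 + (-3) = 36
σ = (3, 0, 2, 1): 19 + (-1) + 11 + 22 = 51
σ = (3, 1, 0, 2): 19 + (-3) + 21 + (-3) = 34
σ = (3, 1, 2, 0): 19 + (-3) + 11 + 3 = 30
σ = (3, 2, 0, 1): 19 + 11 + 21 + 22 = 73
σ = (3, 2, 1, 0): 19 + 11 + 21 + 3 = 54
Optimal value attained by: σ = (0, 1, 3, 2).
Answer: det⊕(G) = 10; verdict: NONSINGULAR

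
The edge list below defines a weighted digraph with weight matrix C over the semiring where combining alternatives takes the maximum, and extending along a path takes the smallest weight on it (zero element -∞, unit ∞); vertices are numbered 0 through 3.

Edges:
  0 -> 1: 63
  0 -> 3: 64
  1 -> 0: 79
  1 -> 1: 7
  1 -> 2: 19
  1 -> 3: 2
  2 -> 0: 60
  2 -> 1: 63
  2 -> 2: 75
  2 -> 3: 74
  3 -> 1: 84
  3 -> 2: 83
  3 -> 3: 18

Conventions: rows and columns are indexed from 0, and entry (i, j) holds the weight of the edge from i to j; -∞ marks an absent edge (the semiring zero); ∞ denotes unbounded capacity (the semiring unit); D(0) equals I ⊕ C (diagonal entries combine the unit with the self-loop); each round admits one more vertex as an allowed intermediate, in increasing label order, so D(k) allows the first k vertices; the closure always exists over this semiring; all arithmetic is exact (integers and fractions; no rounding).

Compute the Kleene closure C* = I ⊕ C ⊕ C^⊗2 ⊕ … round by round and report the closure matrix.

D(0):
  [∞, 63, -∞, 64]
  [79, ∞, 19, 2]
  [60, 63, ∞, 74]
  [-∞, 84, 83, ∞]
D(1):
  [∞, 63, -∞, 64]
  [79, ∞, 19, 64]
  [60, 63, ∞, 74]
  [-∞, 84, 83, ∞]
D(2):
  [∞, 63, 19, 64]
  [79, ∞, 19, 64]
  [63, 63, ∞, 74]
  [79, 84, 83, ∞]
D(3):
  [∞, 63, 19, 64]
  [79, ∞, 19, 64]
  [63, 63, ∞, 74]
  [79, 84, 83, ∞]
D(4):
  [∞, 64, 64, 64]
  [79, ∞, 64, 64]
  [74, 74, ∞, 74]
  [79, 84, 83, ∞]
Answer: C* = [[∞, 64, 64, 64], [79, ∞, 64, 64], [74, 74, ∞, 74], [79, 84, 83, ∞]]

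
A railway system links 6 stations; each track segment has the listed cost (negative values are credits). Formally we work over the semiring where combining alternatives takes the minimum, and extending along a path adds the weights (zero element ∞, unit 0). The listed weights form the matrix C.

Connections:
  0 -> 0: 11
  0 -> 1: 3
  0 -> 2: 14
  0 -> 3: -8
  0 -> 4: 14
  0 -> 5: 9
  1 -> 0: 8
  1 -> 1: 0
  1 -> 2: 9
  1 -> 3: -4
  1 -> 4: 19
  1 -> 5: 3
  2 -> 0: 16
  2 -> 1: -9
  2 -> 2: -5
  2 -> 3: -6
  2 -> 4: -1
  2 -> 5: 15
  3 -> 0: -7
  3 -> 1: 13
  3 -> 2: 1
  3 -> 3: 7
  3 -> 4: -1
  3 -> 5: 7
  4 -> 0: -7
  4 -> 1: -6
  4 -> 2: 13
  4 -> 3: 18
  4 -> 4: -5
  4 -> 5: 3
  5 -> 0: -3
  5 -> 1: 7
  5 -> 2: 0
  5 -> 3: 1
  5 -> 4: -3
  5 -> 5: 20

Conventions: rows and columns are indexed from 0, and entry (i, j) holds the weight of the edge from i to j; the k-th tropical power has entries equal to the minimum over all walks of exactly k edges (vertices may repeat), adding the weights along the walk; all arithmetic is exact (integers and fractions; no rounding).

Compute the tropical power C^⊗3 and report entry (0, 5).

C^⊗2:
  [-15, 3, -7, -1, -9, -1]
  [-11, 0, -3, -4, -5, 3]
  [-13, -14, -10, -13, -7, -6]
  [-8, -8, -4, -15, -6, 2]
  [-12, -11, 3, -15, -10, -3]
  [-10, -9, -5, -11, -8, 0]
C^⊗3:
  [-16, -16, -12, -23, -14, -6]
  [-12, -12, -8, -19, -10, -2]
  [-20, -19, -15, -21, -14, -11]
  [-22, -13, -14, -16, -16, -8]
  [-22, -16, -14, -20, -16, -8]
  [-18, -14, -10, -18, -13, -6]
Key observation: the optimum is the walk 0->3->0->5, with weight (-8) + (-7) + 9 = -6.
Optimal value attained by: walk 0->3->0->5.
Answer: (C^⊗3)[0][5] = -6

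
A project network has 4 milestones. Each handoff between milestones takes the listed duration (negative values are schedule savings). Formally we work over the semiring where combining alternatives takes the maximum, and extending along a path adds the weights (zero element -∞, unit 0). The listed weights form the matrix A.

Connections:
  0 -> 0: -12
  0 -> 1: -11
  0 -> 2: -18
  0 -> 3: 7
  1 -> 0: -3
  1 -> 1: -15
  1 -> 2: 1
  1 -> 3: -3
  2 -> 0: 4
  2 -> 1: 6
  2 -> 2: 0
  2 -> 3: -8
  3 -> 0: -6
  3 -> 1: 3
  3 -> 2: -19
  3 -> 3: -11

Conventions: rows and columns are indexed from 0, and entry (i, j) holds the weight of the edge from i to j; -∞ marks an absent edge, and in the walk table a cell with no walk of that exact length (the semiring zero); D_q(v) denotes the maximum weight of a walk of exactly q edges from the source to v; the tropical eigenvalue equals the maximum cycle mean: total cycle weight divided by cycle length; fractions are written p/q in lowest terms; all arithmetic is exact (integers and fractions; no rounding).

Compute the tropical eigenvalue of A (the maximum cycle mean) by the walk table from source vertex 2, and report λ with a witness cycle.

q=0: [-∞, -∞, 0, -∞]
q=1: [4, 6, 0, -8]
q=2: [4, 6, 7, 11]
q=3: [11, 14, 7, 11]
q=4: [11, 14, 15, 18]
Optimal cycle mean attained by: cycle 0->3->1->2->0, total 7 + 3 + 1 + 4, length 4.
Answer: λ = 15/4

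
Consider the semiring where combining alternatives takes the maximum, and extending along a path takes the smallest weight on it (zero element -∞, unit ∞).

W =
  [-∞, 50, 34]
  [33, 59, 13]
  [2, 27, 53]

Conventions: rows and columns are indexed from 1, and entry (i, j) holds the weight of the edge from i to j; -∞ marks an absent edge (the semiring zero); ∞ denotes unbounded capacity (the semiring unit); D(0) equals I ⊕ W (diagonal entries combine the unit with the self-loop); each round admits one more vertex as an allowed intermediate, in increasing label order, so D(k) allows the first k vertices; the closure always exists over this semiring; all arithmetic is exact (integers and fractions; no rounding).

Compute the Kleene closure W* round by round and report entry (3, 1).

D(0):
  [∞, 50, 34]
  [33, ∞, 13]
  [2, 27, ∞]
D(1):
  [∞, 50, 34]
  [33, ∞, 33]
  [2, 27, ∞]
D(2):
  [∞, 50, 34]
  [33, ∞, 33]
  [27, 27, ∞]
D(3):
  [∞, 50, 34]
  [33, ∞, 33]
  [27, 27, ∞]
Answer: W*[3][1] = 27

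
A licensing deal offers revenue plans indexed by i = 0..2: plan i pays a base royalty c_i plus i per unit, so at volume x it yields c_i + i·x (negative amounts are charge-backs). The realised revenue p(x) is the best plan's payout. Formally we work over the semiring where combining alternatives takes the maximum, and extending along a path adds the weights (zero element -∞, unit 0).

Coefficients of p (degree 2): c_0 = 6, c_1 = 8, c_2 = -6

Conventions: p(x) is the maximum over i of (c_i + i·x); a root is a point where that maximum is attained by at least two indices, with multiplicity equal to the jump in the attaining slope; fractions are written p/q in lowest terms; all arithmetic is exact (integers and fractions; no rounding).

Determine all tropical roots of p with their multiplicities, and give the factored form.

hull edge (i=0, c=6) to (i=1, c=8): slope 2, span 1
hull edge (i=1, c=8) to (i=2, c=-6): slope -14, span 1
Factored form: p(x) = -6 ⊗ (x ⊕ (-2)) ⊗ (x ⊕ 14)
Answer: roots = -2 (mult 1), 14 (mult 1)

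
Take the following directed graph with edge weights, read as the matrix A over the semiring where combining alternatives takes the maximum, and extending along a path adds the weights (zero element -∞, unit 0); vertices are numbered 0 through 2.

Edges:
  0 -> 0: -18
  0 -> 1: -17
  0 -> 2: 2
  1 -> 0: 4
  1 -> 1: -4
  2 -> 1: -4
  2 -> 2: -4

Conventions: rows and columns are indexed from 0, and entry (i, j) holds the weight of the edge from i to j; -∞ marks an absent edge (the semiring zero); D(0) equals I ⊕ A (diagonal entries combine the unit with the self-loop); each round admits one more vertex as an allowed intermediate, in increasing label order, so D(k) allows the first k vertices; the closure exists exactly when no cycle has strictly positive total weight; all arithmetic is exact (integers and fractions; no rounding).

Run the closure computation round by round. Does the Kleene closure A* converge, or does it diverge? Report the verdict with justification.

D(0):
  [0, -17, 2]
  [4, 0, -∞]
  [-∞, -4, 0]
D(1):
  [0, -17, 2]
  [4, 0, 6]
  [-∞, -4, 0]
Detection: at round 2, diagonal entry (2, 2) turns strictly positive.
Key observation: the cycle 2->1->0->2 has total weight (-4) + 4 + 2, which is strictly positive.
Answer: DIVERGES — positive cycle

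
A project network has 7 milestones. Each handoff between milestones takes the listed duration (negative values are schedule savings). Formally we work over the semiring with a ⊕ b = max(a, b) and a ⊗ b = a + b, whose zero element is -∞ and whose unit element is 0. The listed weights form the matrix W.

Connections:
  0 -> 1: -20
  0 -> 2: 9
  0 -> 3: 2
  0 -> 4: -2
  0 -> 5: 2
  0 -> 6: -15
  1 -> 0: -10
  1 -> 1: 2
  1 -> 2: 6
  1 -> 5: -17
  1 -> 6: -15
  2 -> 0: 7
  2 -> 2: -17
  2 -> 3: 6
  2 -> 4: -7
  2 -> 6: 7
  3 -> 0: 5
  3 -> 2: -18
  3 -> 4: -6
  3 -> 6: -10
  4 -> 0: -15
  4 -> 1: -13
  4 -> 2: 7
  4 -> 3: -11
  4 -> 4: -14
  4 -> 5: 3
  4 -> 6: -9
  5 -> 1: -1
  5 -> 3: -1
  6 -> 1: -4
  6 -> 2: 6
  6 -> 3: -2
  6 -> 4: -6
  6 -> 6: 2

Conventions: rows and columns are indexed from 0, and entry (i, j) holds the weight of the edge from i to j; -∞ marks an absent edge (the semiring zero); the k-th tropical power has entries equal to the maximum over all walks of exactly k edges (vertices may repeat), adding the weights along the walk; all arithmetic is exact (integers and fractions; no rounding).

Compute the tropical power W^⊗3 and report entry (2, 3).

W^⊗2:
  [16, 1, 5, 15, 2, 1, 16]
  [13, 4, 8, 12, -1, -8, 13]
  [11, 3, 16, 9, 5, 9, 9]
  [-11, -14, 14, 7, 3, 7, -8]
  [14, 2, -3, 13, 0, -11, 14]
  [4, 1, 5, -∞, -7, -18, -11]
  [13, -2, 8, 12, -1, -3, 13]
W^⊗3:
  [20, 12, 25, 18, 14, 18, 18]
  [17, 9, 22, 15, 11, 15, 15]
  [23, 8, 20, 22, 9, 13, 23]
  [21, 6, 10, 20, 7, 6, 21]
  [18, 10, 23, 16, 12, 16, 16]
  [12, 3, 13, 11, 2, 6, 12]
  [17, 9, 22, 15, 11, 15, 15]
Key observation: the optimum is the walk 2->0->2->3, with weight 7 + 9 + 6 = 22.
Optimal value attained by: walk 2->0->2->3.
Answer: (W^⊗3)[2][3] = 22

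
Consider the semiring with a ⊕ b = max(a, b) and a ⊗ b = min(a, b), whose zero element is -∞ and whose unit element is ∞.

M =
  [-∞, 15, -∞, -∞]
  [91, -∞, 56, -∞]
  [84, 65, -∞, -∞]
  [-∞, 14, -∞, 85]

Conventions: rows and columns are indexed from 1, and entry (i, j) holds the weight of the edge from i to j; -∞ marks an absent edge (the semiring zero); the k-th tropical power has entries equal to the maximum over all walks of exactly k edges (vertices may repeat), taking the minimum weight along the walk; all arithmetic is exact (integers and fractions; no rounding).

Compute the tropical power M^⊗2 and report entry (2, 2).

M^⊗2:
  [15, -∞, 15, -∞]
  [56, 56, -∞, -∞]
  [65, 15, 56, -∞]
  [14, 14, 14, 85]
Key observation: the optimum is the walk 2->3->2, with weight 56 min 65 = 56.
Optimal value attained by: walk 2->3->2.
Answer: (M^⊗2)[2][2] = 56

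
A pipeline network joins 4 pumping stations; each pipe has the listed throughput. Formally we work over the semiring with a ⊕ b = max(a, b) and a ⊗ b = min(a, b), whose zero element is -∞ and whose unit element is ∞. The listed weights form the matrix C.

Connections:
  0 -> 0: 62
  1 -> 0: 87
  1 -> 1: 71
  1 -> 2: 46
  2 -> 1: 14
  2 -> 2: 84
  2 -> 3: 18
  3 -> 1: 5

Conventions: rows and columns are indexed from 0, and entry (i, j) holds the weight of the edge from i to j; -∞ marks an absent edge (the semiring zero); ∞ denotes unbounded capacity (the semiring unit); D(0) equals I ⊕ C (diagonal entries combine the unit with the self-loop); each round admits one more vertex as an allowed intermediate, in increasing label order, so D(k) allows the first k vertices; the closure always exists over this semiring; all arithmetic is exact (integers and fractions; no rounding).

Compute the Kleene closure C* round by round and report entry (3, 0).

D(0):
  [∞, -∞, -∞, -∞]
  [87, ∞, 46, -∞]
  [-∞, 14, ∞, 18]
  [-∞, 5, -∞, ∞]
D(1):
  [∞, -∞, -∞, -∞]
  [87, ∞, 46, -∞]
  [-∞, 14, ∞, 18]
  [-∞, 5, -∞, ∞]
D(2):
  [∞, -∞, -∞, -∞]
  [87, ∞, 46, -∞]
  [14, 14, ∞, 18]
  [5, 5, 5, ∞]
D(3):
  [∞, -∞, -∞, -∞]
  [87, ∞, 46, 18]
  [14, 14, ∞, 18]
  [5, 5, 5, ∞]
D(4):
  [∞, -∞, -∞, -∞]
  [87, ∞, 46, 18]
  [14, 14, ∞, 18]
  [5, 5, 5, ∞]
Answer: C*[3][0] = 5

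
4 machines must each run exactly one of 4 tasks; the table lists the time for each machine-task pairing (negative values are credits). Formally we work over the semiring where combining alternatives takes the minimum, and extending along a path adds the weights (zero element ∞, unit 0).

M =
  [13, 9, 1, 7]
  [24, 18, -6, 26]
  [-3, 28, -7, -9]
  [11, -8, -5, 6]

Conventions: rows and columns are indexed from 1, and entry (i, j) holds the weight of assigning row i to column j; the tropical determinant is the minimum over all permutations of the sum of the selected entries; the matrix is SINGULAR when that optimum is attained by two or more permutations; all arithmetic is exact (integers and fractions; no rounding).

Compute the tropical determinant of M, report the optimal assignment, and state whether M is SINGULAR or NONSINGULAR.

σ = (1, 2, 3, 4): 13 + 18 + (-7) + 6 = 30
σ = (1, 2, 4, 3): 13 + 18 + (-9) + (-5) = 17
σ = (1, 3, 2, 4): 13 + (-6) + 28 + 6 = 41
σ = (1, 3, 4, 2): 13 + (-6) + (-9) + (-8) = -10
σ = (1, 4, 2, 3): 13 + 26 + 28 + (-5) = 62
σ = (1, 4, 3, 2): 13 + 26 + (-7) + (-8) = 24
σ = (2, 1, 3, 4): 9 + 24 + (-7) + 6 = 32
σ = (2, 1, 4, 3): 9 + 24 + (-9) + (-5) = 19
σ = (2, 3, 1, 4): 9 + (-6) + (-3) + 6 = 6
σ = (2, 3, 4, 1): 9 + (-6) + (-9) + 11 = 5
σ = (2, 4, 1, 3): 9 + 26 + (-3) + (-5) = 27
σ = (2, 4, 3, 1): 9 + 26 + (-7) + 11 = 39
σ = (3, 1, 2, 4): 1 + 24 + 28 + 6 = 59
σ = (3, 1, 4, 2): 1 + 24 + (-9) + (-8) = 8
σ = (3, 2, 1, 4): 1 + 18 + (-3) + 6 = 22
σ = (3, 2, 4, 1): 1 + 18 + (-9) + 11 = 21
σ = (3, 4, 1, 2): 1 + 26 + (-3) + (-8) = 16
σ = (3, 4, 2, 1): 1 + 26 + 28 + 11 = 66
σ = (4, 1, 2, 3): 7 + 24 + 28 + (-5) = 54
σ = (4, 1, 3, 2): 7 + 24 + (-7) + (-8) = 16
σ = (4, 2, 1, 3): 7 + 18 + (-3) + (-5) = 17
σ = (4, 2, 3, 1): 7 + 18 + (-7) + 11 = 29
σ = (4, 3, 1, 2): 7 + (-6) + (-3) + (-8) = -10
σ = (4, 3, 2, 1): 7 + (-6) + 28 + 11 = 40
Optimal value attained by: σ = (1, 3, 4, 2).
Answer: det⊕(M) = -10; verdict: SINGULAR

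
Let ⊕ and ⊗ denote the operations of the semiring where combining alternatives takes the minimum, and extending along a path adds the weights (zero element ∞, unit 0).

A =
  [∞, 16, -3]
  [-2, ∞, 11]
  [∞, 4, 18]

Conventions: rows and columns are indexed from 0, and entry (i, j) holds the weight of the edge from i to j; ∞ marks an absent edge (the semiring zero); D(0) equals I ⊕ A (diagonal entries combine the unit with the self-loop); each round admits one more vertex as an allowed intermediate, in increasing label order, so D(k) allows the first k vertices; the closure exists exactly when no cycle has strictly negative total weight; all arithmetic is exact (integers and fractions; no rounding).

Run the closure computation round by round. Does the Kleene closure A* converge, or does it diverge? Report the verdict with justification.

D(0):
  [0, 16, -3]
  [-2, 0, 11]
  [∞, 4, 0]
D(1):
  [0, 16, -3]
  [-2, 0, -5]
  [∞, 4, 0]
Detection: at round 2, diagonal entry (2, 2) turns strictly negative.
Key observation: the cycle 2->1->0->2 has total weight 4 + (-2) + (-3), which is strictly negative.
Answer: DIVERGES — negative cycle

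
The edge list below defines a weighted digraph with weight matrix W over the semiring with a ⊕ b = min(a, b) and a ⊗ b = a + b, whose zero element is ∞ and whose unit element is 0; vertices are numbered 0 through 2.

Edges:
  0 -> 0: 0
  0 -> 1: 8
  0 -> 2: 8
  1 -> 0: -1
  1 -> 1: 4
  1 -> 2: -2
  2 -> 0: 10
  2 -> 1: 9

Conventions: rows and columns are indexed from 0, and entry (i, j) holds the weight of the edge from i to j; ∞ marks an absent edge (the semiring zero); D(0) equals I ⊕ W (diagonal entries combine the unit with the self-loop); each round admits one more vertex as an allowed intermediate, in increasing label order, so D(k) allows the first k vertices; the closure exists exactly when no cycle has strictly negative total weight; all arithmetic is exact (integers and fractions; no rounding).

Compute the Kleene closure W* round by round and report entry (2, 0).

D(0):
  [0, 8, 8]
  [-1, 0, -2]
  [10, 9, 0]
D(1):
  [0, 8, 8]
  [-1, 0, -2]
  [10, 9, 0]
D(2):
  [0, 8, 6]
  [-1, 0, -2]
  [8, 9, 0]
D(3):
  [0, 8, 6]
  [-1, 0, -2]
  [8, 9, 0]
Answer: W*[2][0] = 8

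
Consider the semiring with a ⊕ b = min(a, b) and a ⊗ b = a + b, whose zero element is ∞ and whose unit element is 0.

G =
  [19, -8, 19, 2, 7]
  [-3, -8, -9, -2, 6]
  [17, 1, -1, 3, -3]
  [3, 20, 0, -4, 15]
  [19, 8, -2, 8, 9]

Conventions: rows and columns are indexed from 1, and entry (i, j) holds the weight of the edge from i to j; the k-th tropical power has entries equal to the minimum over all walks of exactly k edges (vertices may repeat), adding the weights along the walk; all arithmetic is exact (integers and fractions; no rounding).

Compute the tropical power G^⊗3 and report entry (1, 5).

G^⊗2:
  [-11, -16, -17, -10, -2]
  [-11, -16, -17, -10, -12]
  [-2, -7, -8, -1, -4]
  [-1, -5, -4, -8, -3]
  [5, -1, -3, 1, -5]
G^⊗3:
  [-19, -24, -25, -18, -20]
  [-19, -24, -25, -18, -20]
  [-10, -15, -16, -9, -11]
  [-8, -13, -14, -12, -7]
  [-4, -9, -10, -3, -6]
Key observation: the optimum is the walk 1->2->3->5, with weight (-8) + (-9) + (-3) = -20.
Optimal value attained by: walk 1->2->3->5.
Answer: (G^⊗3)[1][5] = -20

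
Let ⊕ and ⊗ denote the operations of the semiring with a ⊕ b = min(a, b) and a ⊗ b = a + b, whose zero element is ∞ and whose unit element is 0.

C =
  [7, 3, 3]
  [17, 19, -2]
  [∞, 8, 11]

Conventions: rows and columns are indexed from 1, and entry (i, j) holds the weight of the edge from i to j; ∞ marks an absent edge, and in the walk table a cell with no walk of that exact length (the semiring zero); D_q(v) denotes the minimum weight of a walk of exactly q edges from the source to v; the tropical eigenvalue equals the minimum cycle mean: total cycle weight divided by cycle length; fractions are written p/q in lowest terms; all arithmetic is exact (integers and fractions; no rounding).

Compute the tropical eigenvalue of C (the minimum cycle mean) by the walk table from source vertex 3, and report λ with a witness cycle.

q=0: [∞, ∞, 0]
q=1: [∞, 8, 11]
q=2: [25, 19, 6]
q=3: [32, 14, 17]
Optimal cycle mean attained by: cycle 2->3->2, total (-2) + 8, length 2.
Answer: λ = 3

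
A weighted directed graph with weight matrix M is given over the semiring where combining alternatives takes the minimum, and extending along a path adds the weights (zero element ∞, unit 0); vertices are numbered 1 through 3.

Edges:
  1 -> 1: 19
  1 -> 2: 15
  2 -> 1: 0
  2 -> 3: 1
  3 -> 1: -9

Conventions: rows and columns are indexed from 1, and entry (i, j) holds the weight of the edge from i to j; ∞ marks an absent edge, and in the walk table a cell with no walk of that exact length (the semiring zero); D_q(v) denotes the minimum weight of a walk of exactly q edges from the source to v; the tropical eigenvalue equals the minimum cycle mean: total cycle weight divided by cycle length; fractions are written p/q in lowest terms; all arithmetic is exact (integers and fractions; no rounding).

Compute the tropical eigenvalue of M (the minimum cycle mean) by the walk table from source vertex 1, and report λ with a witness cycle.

q=0: [0, ∞, ∞]
q=1: [19, 15, ∞]
q=2: [15, 34, 16]
q=3: [7, 30, 35]
Optimal cycle mean attained by: cycle 1->2->3->1, total 15 + 1 + (-9), length 3.
Answer: λ = 7/3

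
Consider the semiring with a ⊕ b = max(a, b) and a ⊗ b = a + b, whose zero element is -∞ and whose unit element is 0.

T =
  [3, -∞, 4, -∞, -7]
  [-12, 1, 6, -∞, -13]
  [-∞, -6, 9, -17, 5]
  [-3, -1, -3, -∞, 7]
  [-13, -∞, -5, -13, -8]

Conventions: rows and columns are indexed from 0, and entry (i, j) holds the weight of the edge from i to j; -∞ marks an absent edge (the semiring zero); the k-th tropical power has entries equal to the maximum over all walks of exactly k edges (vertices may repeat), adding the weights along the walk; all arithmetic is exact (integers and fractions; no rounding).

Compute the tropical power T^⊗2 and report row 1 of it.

T^⊗2:
  [6, -2, 13, -13, 9]
  [-9, 2, 15, -11, 11]
  [-8, 3, 18, -8, 14]
  [0, 0, 6, -6, 2]
  [-10, -11, 4, -21, 0]
Answer: row 1 of T^⊗2 = [-9, 2, 15, -11, 11]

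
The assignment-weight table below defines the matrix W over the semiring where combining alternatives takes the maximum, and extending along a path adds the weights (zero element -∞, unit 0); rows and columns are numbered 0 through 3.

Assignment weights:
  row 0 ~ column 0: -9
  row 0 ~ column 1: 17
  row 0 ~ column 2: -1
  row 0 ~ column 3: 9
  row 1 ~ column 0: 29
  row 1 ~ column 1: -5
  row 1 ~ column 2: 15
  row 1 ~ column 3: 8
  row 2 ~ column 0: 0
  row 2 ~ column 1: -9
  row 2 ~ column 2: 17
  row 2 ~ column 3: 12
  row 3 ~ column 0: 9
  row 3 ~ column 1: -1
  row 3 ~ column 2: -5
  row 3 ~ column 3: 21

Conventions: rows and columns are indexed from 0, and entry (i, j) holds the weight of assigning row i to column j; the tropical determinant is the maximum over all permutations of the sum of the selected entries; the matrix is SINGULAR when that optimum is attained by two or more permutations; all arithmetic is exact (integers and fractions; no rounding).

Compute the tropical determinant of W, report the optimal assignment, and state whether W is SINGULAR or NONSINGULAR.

σ = (0, 1, 2, 3): (-9) + (-5) + 17 + 21 = 24
σ = (0, 1, 3, 2): (-9) + (-5) + 12 + (-5) = -7
σ = (0, 2, 1, 3): (-9) + 15 + (-9) + 21 = 18
σ = (0, 2, 3, 1): (-9) + 15 + 12 + (-1) = 17
σ = (0, 3, 1, 2): (-9) + 8 + (-9) + (-5) = -15
σ = (0, 3, 2, 1): (-9) + 8 + 17 + (-1) = 15
σ = (1, 0, 2, 3): 17 + 29 + 17 + 21 = 84
σ = (1, 0, 3, 2): 17 + 29 + 12 + (-5) = 53
σ = (1, 2, 0, 3): 17 + 15 + 0 + 21 = 53
σ = (1, 2, 3, 0): 17 + 15 + 12 + 9 = 53
σ = (1, 3, 0, 2): 17 + 8 + 0 + (-5) = 20
σ = (1, 3, 2, 0): 17 + 8 + 17 + 9 = 51
σ = (2, 0, 1, 3): (-1) + 29 + (-9) + 21 = 40
σ = (2, 0, 3, 1): (-1) + 29 + 12 + (-1) = 39
σ = (2, 1, 0, 3): (-1) + (-5) + 0 + 21 = 15
σ = (2, 1, 3, 0): (-1) + (-5) + 12 + 9 = 15
σ = (2, 3, 0, 1): (-1) + 8 + 0 + (-1) = 6
σ = (2, 3, 1, 0): (-1) + 8 + (-9) + 9 = 7
σ = (3, 0, 1, 2): 9 + 29 + (-9) + (-5) = 24
σ = (3, 0, 2, 1): 9 + 29 + 17 + (-1) = 54
σ = (3, 1, 0, 2): 9 + (-5) + 0 + (-5) = -1
σ = (3, 1, 2, 0): 9 + (-5) + 17 + 9 = 30
σ = (3, 2, 0, 1): 9 + 15 + 0 + (-1) = 23
σ = (3, 2, 1, 0): 9 + 15 + (-9) + 9 = 24
Optimal value attained by: σ = (1, 0, 2, 3).
Answer: det⊕(W) = 84; verdict: NONSINGULAR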